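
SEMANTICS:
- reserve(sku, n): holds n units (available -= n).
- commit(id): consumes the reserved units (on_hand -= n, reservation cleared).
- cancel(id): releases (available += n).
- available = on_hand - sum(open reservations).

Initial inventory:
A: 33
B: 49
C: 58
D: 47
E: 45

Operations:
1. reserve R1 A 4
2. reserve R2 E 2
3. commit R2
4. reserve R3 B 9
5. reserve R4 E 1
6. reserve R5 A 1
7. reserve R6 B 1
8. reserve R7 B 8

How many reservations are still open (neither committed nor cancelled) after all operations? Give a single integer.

Step 1: reserve R1 A 4 -> on_hand[A=33 B=49 C=58 D=47 E=45] avail[A=29 B=49 C=58 D=47 E=45] open={R1}
Step 2: reserve R2 E 2 -> on_hand[A=33 B=49 C=58 D=47 E=45] avail[A=29 B=49 C=58 D=47 E=43] open={R1,R2}
Step 3: commit R2 -> on_hand[A=33 B=49 C=58 D=47 E=43] avail[A=29 B=49 C=58 D=47 E=43] open={R1}
Step 4: reserve R3 B 9 -> on_hand[A=33 B=49 C=58 D=47 E=43] avail[A=29 B=40 C=58 D=47 E=43] open={R1,R3}
Step 5: reserve R4 E 1 -> on_hand[A=33 B=49 C=58 D=47 E=43] avail[A=29 B=40 C=58 D=47 E=42] open={R1,R3,R4}
Step 6: reserve R5 A 1 -> on_hand[A=33 B=49 C=58 D=47 E=43] avail[A=28 B=40 C=58 D=47 E=42] open={R1,R3,R4,R5}
Step 7: reserve R6 B 1 -> on_hand[A=33 B=49 C=58 D=47 E=43] avail[A=28 B=39 C=58 D=47 E=42] open={R1,R3,R4,R5,R6}
Step 8: reserve R7 B 8 -> on_hand[A=33 B=49 C=58 D=47 E=43] avail[A=28 B=31 C=58 D=47 E=42] open={R1,R3,R4,R5,R6,R7}
Open reservations: ['R1', 'R3', 'R4', 'R5', 'R6', 'R7'] -> 6

Answer: 6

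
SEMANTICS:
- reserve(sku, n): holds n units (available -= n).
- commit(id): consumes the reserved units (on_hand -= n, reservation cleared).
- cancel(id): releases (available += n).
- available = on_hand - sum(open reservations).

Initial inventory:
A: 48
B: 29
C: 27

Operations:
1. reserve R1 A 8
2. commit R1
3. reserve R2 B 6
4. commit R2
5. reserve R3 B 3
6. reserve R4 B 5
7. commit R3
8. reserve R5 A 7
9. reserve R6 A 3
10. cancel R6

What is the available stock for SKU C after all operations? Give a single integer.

Answer: 27

Derivation:
Step 1: reserve R1 A 8 -> on_hand[A=48 B=29 C=27] avail[A=40 B=29 C=27] open={R1}
Step 2: commit R1 -> on_hand[A=40 B=29 C=27] avail[A=40 B=29 C=27] open={}
Step 3: reserve R2 B 6 -> on_hand[A=40 B=29 C=27] avail[A=40 B=23 C=27] open={R2}
Step 4: commit R2 -> on_hand[A=40 B=23 C=27] avail[A=40 B=23 C=27] open={}
Step 5: reserve R3 B 3 -> on_hand[A=40 B=23 C=27] avail[A=40 B=20 C=27] open={R3}
Step 6: reserve R4 B 5 -> on_hand[A=40 B=23 C=27] avail[A=40 B=15 C=27] open={R3,R4}
Step 7: commit R3 -> on_hand[A=40 B=20 C=27] avail[A=40 B=15 C=27] open={R4}
Step 8: reserve R5 A 7 -> on_hand[A=40 B=20 C=27] avail[A=33 B=15 C=27] open={R4,R5}
Step 9: reserve R6 A 3 -> on_hand[A=40 B=20 C=27] avail[A=30 B=15 C=27] open={R4,R5,R6}
Step 10: cancel R6 -> on_hand[A=40 B=20 C=27] avail[A=33 B=15 C=27] open={R4,R5}
Final available[C] = 27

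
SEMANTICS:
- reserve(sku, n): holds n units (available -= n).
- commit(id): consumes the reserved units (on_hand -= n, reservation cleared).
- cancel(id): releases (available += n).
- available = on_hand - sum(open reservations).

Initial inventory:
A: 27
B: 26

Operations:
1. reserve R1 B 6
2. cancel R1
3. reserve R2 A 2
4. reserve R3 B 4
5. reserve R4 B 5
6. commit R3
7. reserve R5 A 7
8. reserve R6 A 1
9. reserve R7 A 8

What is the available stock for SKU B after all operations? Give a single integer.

Step 1: reserve R1 B 6 -> on_hand[A=27 B=26] avail[A=27 B=20] open={R1}
Step 2: cancel R1 -> on_hand[A=27 B=26] avail[A=27 B=26] open={}
Step 3: reserve R2 A 2 -> on_hand[A=27 B=26] avail[A=25 B=26] open={R2}
Step 4: reserve R3 B 4 -> on_hand[A=27 B=26] avail[A=25 B=22] open={R2,R3}
Step 5: reserve R4 B 5 -> on_hand[A=27 B=26] avail[A=25 B=17] open={R2,R3,R4}
Step 6: commit R3 -> on_hand[A=27 B=22] avail[A=25 B=17] open={R2,R4}
Step 7: reserve R5 A 7 -> on_hand[A=27 B=22] avail[A=18 B=17] open={R2,R4,R5}
Step 8: reserve R6 A 1 -> on_hand[A=27 B=22] avail[A=17 B=17] open={R2,R4,R5,R6}
Step 9: reserve R7 A 8 -> on_hand[A=27 B=22] avail[A=9 B=17] open={R2,R4,R5,R6,R7}
Final available[B] = 17

Answer: 17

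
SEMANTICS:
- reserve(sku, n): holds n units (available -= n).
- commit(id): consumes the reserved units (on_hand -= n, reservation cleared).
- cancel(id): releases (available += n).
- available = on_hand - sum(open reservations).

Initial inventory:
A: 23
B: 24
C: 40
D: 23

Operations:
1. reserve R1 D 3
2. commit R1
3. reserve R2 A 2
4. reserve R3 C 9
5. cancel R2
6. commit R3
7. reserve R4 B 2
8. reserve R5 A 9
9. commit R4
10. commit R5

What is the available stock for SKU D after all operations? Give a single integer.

Answer: 20

Derivation:
Step 1: reserve R1 D 3 -> on_hand[A=23 B=24 C=40 D=23] avail[A=23 B=24 C=40 D=20] open={R1}
Step 2: commit R1 -> on_hand[A=23 B=24 C=40 D=20] avail[A=23 B=24 C=40 D=20] open={}
Step 3: reserve R2 A 2 -> on_hand[A=23 B=24 C=40 D=20] avail[A=21 B=24 C=40 D=20] open={R2}
Step 4: reserve R3 C 9 -> on_hand[A=23 B=24 C=40 D=20] avail[A=21 B=24 C=31 D=20] open={R2,R3}
Step 5: cancel R2 -> on_hand[A=23 B=24 C=40 D=20] avail[A=23 B=24 C=31 D=20] open={R3}
Step 6: commit R3 -> on_hand[A=23 B=24 C=31 D=20] avail[A=23 B=24 C=31 D=20] open={}
Step 7: reserve R4 B 2 -> on_hand[A=23 B=24 C=31 D=20] avail[A=23 B=22 C=31 D=20] open={R4}
Step 8: reserve R5 A 9 -> on_hand[A=23 B=24 C=31 D=20] avail[A=14 B=22 C=31 D=20] open={R4,R5}
Step 9: commit R4 -> on_hand[A=23 B=22 C=31 D=20] avail[A=14 B=22 C=31 D=20] open={R5}
Step 10: commit R5 -> on_hand[A=14 B=22 C=31 D=20] avail[A=14 B=22 C=31 D=20] open={}
Final available[D] = 20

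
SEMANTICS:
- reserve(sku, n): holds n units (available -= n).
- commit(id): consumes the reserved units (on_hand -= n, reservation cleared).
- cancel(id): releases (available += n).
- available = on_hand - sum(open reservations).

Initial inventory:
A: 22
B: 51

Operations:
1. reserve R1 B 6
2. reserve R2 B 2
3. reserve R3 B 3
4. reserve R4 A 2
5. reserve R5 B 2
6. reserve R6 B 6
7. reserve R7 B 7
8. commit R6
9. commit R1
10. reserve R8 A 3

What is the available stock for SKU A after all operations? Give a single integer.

Step 1: reserve R1 B 6 -> on_hand[A=22 B=51] avail[A=22 B=45] open={R1}
Step 2: reserve R2 B 2 -> on_hand[A=22 B=51] avail[A=22 B=43] open={R1,R2}
Step 3: reserve R3 B 3 -> on_hand[A=22 B=51] avail[A=22 B=40] open={R1,R2,R3}
Step 4: reserve R4 A 2 -> on_hand[A=22 B=51] avail[A=20 B=40] open={R1,R2,R3,R4}
Step 5: reserve R5 B 2 -> on_hand[A=22 B=51] avail[A=20 B=38] open={R1,R2,R3,R4,R5}
Step 6: reserve R6 B 6 -> on_hand[A=22 B=51] avail[A=20 B=32] open={R1,R2,R3,R4,R5,R6}
Step 7: reserve R7 B 7 -> on_hand[A=22 B=51] avail[A=20 B=25] open={R1,R2,R3,R4,R5,R6,R7}
Step 8: commit R6 -> on_hand[A=22 B=45] avail[A=20 B=25] open={R1,R2,R3,R4,R5,R7}
Step 9: commit R1 -> on_hand[A=22 B=39] avail[A=20 B=25] open={R2,R3,R4,R5,R7}
Step 10: reserve R8 A 3 -> on_hand[A=22 B=39] avail[A=17 B=25] open={R2,R3,R4,R5,R7,R8}
Final available[A] = 17

Answer: 17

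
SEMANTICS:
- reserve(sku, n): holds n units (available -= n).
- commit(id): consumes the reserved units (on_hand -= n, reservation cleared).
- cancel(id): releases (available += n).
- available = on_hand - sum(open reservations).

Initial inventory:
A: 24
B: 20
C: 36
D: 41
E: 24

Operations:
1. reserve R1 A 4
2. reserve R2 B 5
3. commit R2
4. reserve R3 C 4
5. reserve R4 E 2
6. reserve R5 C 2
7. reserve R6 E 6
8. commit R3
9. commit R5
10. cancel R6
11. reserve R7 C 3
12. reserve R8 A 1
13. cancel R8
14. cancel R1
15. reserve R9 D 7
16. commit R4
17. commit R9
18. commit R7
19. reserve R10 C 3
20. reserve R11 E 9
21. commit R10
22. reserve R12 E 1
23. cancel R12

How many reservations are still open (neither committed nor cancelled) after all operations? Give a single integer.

Answer: 1

Derivation:
Step 1: reserve R1 A 4 -> on_hand[A=24 B=20 C=36 D=41 E=24] avail[A=20 B=20 C=36 D=41 E=24] open={R1}
Step 2: reserve R2 B 5 -> on_hand[A=24 B=20 C=36 D=41 E=24] avail[A=20 B=15 C=36 D=41 E=24] open={R1,R2}
Step 3: commit R2 -> on_hand[A=24 B=15 C=36 D=41 E=24] avail[A=20 B=15 C=36 D=41 E=24] open={R1}
Step 4: reserve R3 C 4 -> on_hand[A=24 B=15 C=36 D=41 E=24] avail[A=20 B=15 C=32 D=41 E=24] open={R1,R3}
Step 5: reserve R4 E 2 -> on_hand[A=24 B=15 C=36 D=41 E=24] avail[A=20 B=15 C=32 D=41 E=22] open={R1,R3,R4}
Step 6: reserve R5 C 2 -> on_hand[A=24 B=15 C=36 D=41 E=24] avail[A=20 B=15 C=30 D=41 E=22] open={R1,R3,R4,R5}
Step 7: reserve R6 E 6 -> on_hand[A=24 B=15 C=36 D=41 E=24] avail[A=20 B=15 C=30 D=41 E=16] open={R1,R3,R4,R5,R6}
Step 8: commit R3 -> on_hand[A=24 B=15 C=32 D=41 E=24] avail[A=20 B=15 C=30 D=41 E=16] open={R1,R4,R5,R6}
Step 9: commit R5 -> on_hand[A=24 B=15 C=30 D=41 E=24] avail[A=20 B=15 C=30 D=41 E=16] open={R1,R4,R6}
Step 10: cancel R6 -> on_hand[A=24 B=15 C=30 D=41 E=24] avail[A=20 B=15 C=30 D=41 E=22] open={R1,R4}
Step 11: reserve R7 C 3 -> on_hand[A=24 B=15 C=30 D=41 E=24] avail[A=20 B=15 C=27 D=41 E=22] open={R1,R4,R7}
Step 12: reserve R8 A 1 -> on_hand[A=24 B=15 C=30 D=41 E=24] avail[A=19 B=15 C=27 D=41 E=22] open={R1,R4,R7,R8}
Step 13: cancel R8 -> on_hand[A=24 B=15 C=30 D=41 E=24] avail[A=20 B=15 C=27 D=41 E=22] open={R1,R4,R7}
Step 14: cancel R1 -> on_hand[A=24 B=15 C=30 D=41 E=24] avail[A=24 B=15 C=27 D=41 E=22] open={R4,R7}
Step 15: reserve R9 D 7 -> on_hand[A=24 B=15 C=30 D=41 E=24] avail[A=24 B=15 C=27 D=34 E=22] open={R4,R7,R9}
Step 16: commit R4 -> on_hand[A=24 B=15 C=30 D=41 E=22] avail[A=24 B=15 C=27 D=34 E=22] open={R7,R9}
Step 17: commit R9 -> on_hand[A=24 B=15 C=30 D=34 E=22] avail[A=24 B=15 C=27 D=34 E=22] open={R7}
Step 18: commit R7 -> on_hand[A=24 B=15 C=27 D=34 E=22] avail[A=24 B=15 C=27 D=34 E=22] open={}
Step 19: reserve R10 C 3 -> on_hand[A=24 B=15 C=27 D=34 E=22] avail[A=24 B=15 C=24 D=34 E=22] open={R10}
Step 20: reserve R11 E 9 -> on_hand[A=24 B=15 C=27 D=34 E=22] avail[A=24 B=15 C=24 D=34 E=13] open={R10,R11}
Step 21: commit R10 -> on_hand[A=24 B=15 C=24 D=34 E=22] avail[A=24 B=15 C=24 D=34 E=13] open={R11}
Step 22: reserve R12 E 1 -> on_hand[A=24 B=15 C=24 D=34 E=22] avail[A=24 B=15 C=24 D=34 E=12] open={R11,R12}
Step 23: cancel R12 -> on_hand[A=24 B=15 C=24 D=34 E=22] avail[A=24 B=15 C=24 D=34 E=13] open={R11}
Open reservations: ['R11'] -> 1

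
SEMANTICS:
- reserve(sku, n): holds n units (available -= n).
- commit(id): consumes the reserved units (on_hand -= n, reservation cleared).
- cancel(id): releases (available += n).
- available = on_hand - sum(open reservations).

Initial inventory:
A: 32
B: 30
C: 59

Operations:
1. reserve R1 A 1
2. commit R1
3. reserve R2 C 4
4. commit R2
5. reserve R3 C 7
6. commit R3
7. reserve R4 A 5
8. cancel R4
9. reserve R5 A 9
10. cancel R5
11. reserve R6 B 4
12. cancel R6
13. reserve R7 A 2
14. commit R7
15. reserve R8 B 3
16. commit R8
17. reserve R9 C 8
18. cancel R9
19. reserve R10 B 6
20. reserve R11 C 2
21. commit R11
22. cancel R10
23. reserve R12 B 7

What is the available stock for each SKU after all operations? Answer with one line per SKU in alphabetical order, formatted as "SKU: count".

Answer: A: 29
B: 20
C: 46

Derivation:
Step 1: reserve R1 A 1 -> on_hand[A=32 B=30 C=59] avail[A=31 B=30 C=59] open={R1}
Step 2: commit R1 -> on_hand[A=31 B=30 C=59] avail[A=31 B=30 C=59] open={}
Step 3: reserve R2 C 4 -> on_hand[A=31 B=30 C=59] avail[A=31 B=30 C=55] open={R2}
Step 4: commit R2 -> on_hand[A=31 B=30 C=55] avail[A=31 B=30 C=55] open={}
Step 5: reserve R3 C 7 -> on_hand[A=31 B=30 C=55] avail[A=31 B=30 C=48] open={R3}
Step 6: commit R3 -> on_hand[A=31 B=30 C=48] avail[A=31 B=30 C=48] open={}
Step 7: reserve R4 A 5 -> on_hand[A=31 B=30 C=48] avail[A=26 B=30 C=48] open={R4}
Step 8: cancel R4 -> on_hand[A=31 B=30 C=48] avail[A=31 B=30 C=48] open={}
Step 9: reserve R5 A 9 -> on_hand[A=31 B=30 C=48] avail[A=22 B=30 C=48] open={R5}
Step 10: cancel R5 -> on_hand[A=31 B=30 C=48] avail[A=31 B=30 C=48] open={}
Step 11: reserve R6 B 4 -> on_hand[A=31 B=30 C=48] avail[A=31 B=26 C=48] open={R6}
Step 12: cancel R6 -> on_hand[A=31 B=30 C=48] avail[A=31 B=30 C=48] open={}
Step 13: reserve R7 A 2 -> on_hand[A=31 B=30 C=48] avail[A=29 B=30 C=48] open={R7}
Step 14: commit R7 -> on_hand[A=29 B=30 C=48] avail[A=29 B=30 C=48] open={}
Step 15: reserve R8 B 3 -> on_hand[A=29 B=30 C=48] avail[A=29 B=27 C=48] open={R8}
Step 16: commit R8 -> on_hand[A=29 B=27 C=48] avail[A=29 B=27 C=48] open={}
Step 17: reserve R9 C 8 -> on_hand[A=29 B=27 C=48] avail[A=29 B=27 C=40] open={R9}
Step 18: cancel R9 -> on_hand[A=29 B=27 C=48] avail[A=29 B=27 C=48] open={}
Step 19: reserve R10 B 6 -> on_hand[A=29 B=27 C=48] avail[A=29 B=21 C=48] open={R10}
Step 20: reserve R11 C 2 -> on_hand[A=29 B=27 C=48] avail[A=29 B=21 C=46] open={R10,R11}
Step 21: commit R11 -> on_hand[A=29 B=27 C=46] avail[A=29 B=21 C=46] open={R10}
Step 22: cancel R10 -> on_hand[A=29 B=27 C=46] avail[A=29 B=27 C=46] open={}
Step 23: reserve R12 B 7 -> on_hand[A=29 B=27 C=46] avail[A=29 B=20 C=46] open={R12}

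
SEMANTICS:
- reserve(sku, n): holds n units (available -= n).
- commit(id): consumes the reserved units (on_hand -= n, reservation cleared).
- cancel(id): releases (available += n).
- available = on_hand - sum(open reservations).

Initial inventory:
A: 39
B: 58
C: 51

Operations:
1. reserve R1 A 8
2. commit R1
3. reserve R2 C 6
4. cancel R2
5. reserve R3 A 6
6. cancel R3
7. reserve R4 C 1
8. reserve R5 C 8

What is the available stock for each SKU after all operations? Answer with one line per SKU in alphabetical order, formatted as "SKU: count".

Step 1: reserve R1 A 8 -> on_hand[A=39 B=58 C=51] avail[A=31 B=58 C=51] open={R1}
Step 2: commit R1 -> on_hand[A=31 B=58 C=51] avail[A=31 B=58 C=51] open={}
Step 3: reserve R2 C 6 -> on_hand[A=31 B=58 C=51] avail[A=31 B=58 C=45] open={R2}
Step 4: cancel R2 -> on_hand[A=31 B=58 C=51] avail[A=31 B=58 C=51] open={}
Step 5: reserve R3 A 6 -> on_hand[A=31 B=58 C=51] avail[A=25 B=58 C=51] open={R3}
Step 6: cancel R3 -> on_hand[A=31 B=58 C=51] avail[A=31 B=58 C=51] open={}
Step 7: reserve R4 C 1 -> on_hand[A=31 B=58 C=51] avail[A=31 B=58 C=50] open={R4}
Step 8: reserve R5 C 8 -> on_hand[A=31 B=58 C=51] avail[A=31 B=58 C=42] open={R4,R5}

Answer: A: 31
B: 58
C: 42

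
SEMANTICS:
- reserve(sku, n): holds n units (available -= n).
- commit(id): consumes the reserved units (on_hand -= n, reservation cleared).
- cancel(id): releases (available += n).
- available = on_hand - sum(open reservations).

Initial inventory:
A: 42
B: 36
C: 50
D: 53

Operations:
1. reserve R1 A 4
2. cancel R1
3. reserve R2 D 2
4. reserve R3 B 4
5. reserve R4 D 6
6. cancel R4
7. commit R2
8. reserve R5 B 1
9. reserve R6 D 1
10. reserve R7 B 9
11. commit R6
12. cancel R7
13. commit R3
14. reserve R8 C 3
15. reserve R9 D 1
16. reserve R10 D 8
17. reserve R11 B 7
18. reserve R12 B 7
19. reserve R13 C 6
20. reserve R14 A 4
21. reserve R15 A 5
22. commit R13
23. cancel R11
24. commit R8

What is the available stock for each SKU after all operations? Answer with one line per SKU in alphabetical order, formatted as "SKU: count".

Answer: A: 33
B: 24
C: 41
D: 41

Derivation:
Step 1: reserve R1 A 4 -> on_hand[A=42 B=36 C=50 D=53] avail[A=38 B=36 C=50 D=53] open={R1}
Step 2: cancel R1 -> on_hand[A=42 B=36 C=50 D=53] avail[A=42 B=36 C=50 D=53] open={}
Step 3: reserve R2 D 2 -> on_hand[A=42 B=36 C=50 D=53] avail[A=42 B=36 C=50 D=51] open={R2}
Step 4: reserve R3 B 4 -> on_hand[A=42 B=36 C=50 D=53] avail[A=42 B=32 C=50 D=51] open={R2,R3}
Step 5: reserve R4 D 6 -> on_hand[A=42 B=36 C=50 D=53] avail[A=42 B=32 C=50 D=45] open={R2,R3,R4}
Step 6: cancel R4 -> on_hand[A=42 B=36 C=50 D=53] avail[A=42 B=32 C=50 D=51] open={R2,R3}
Step 7: commit R2 -> on_hand[A=42 B=36 C=50 D=51] avail[A=42 B=32 C=50 D=51] open={R3}
Step 8: reserve R5 B 1 -> on_hand[A=42 B=36 C=50 D=51] avail[A=42 B=31 C=50 D=51] open={R3,R5}
Step 9: reserve R6 D 1 -> on_hand[A=42 B=36 C=50 D=51] avail[A=42 B=31 C=50 D=50] open={R3,R5,R6}
Step 10: reserve R7 B 9 -> on_hand[A=42 B=36 C=50 D=51] avail[A=42 B=22 C=50 D=50] open={R3,R5,R6,R7}
Step 11: commit R6 -> on_hand[A=42 B=36 C=50 D=50] avail[A=42 B=22 C=50 D=50] open={R3,R5,R7}
Step 12: cancel R7 -> on_hand[A=42 B=36 C=50 D=50] avail[A=42 B=31 C=50 D=50] open={R3,R5}
Step 13: commit R3 -> on_hand[A=42 B=32 C=50 D=50] avail[A=42 B=31 C=50 D=50] open={R5}
Step 14: reserve R8 C 3 -> on_hand[A=42 B=32 C=50 D=50] avail[A=42 B=31 C=47 D=50] open={R5,R8}
Step 15: reserve R9 D 1 -> on_hand[A=42 B=32 C=50 D=50] avail[A=42 B=31 C=47 D=49] open={R5,R8,R9}
Step 16: reserve R10 D 8 -> on_hand[A=42 B=32 C=50 D=50] avail[A=42 B=31 C=47 D=41] open={R10,R5,R8,R9}
Step 17: reserve R11 B 7 -> on_hand[A=42 B=32 C=50 D=50] avail[A=42 B=24 C=47 D=41] open={R10,R11,R5,R8,R9}
Step 18: reserve R12 B 7 -> on_hand[A=42 B=32 C=50 D=50] avail[A=42 B=17 C=47 D=41] open={R10,R11,R12,R5,R8,R9}
Step 19: reserve R13 C 6 -> on_hand[A=42 B=32 C=50 D=50] avail[A=42 B=17 C=41 D=41] open={R10,R11,R12,R13,R5,R8,R9}
Step 20: reserve R14 A 4 -> on_hand[A=42 B=32 C=50 D=50] avail[A=38 B=17 C=41 D=41] open={R10,R11,R12,R13,R14,R5,R8,R9}
Step 21: reserve R15 A 5 -> on_hand[A=42 B=32 C=50 D=50] avail[A=33 B=17 C=41 D=41] open={R10,R11,R12,R13,R14,R15,R5,R8,R9}
Step 22: commit R13 -> on_hand[A=42 B=32 C=44 D=50] avail[A=33 B=17 C=41 D=41] open={R10,R11,R12,R14,R15,R5,R8,R9}
Step 23: cancel R11 -> on_hand[A=42 B=32 C=44 D=50] avail[A=33 B=24 C=41 D=41] open={R10,R12,R14,R15,R5,R8,R9}
Step 24: commit R8 -> on_hand[A=42 B=32 C=41 D=50] avail[A=33 B=24 C=41 D=41] open={R10,R12,R14,R15,R5,R9}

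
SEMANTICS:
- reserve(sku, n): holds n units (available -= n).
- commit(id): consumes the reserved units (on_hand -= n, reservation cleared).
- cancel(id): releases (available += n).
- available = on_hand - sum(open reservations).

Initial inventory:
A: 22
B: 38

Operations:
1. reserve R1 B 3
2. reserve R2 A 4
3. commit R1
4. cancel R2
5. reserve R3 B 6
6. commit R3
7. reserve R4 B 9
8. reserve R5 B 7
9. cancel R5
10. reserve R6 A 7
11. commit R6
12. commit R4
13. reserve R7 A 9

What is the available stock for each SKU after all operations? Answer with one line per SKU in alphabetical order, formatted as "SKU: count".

Answer: A: 6
B: 20

Derivation:
Step 1: reserve R1 B 3 -> on_hand[A=22 B=38] avail[A=22 B=35] open={R1}
Step 2: reserve R2 A 4 -> on_hand[A=22 B=38] avail[A=18 B=35] open={R1,R2}
Step 3: commit R1 -> on_hand[A=22 B=35] avail[A=18 B=35] open={R2}
Step 4: cancel R2 -> on_hand[A=22 B=35] avail[A=22 B=35] open={}
Step 5: reserve R3 B 6 -> on_hand[A=22 B=35] avail[A=22 B=29] open={R3}
Step 6: commit R3 -> on_hand[A=22 B=29] avail[A=22 B=29] open={}
Step 7: reserve R4 B 9 -> on_hand[A=22 B=29] avail[A=22 B=20] open={R4}
Step 8: reserve R5 B 7 -> on_hand[A=22 B=29] avail[A=22 B=13] open={R4,R5}
Step 9: cancel R5 -> on_hand[A=22 B=29] avail[A=22 B=20] open={R4}
Step 10: reserve R6 A 7 -> on_hand[A=22 B=29] avail[A=15 B=20] open={R4,R6}
Step 11: commit R6 -> on_hand[A=15 B=29] avail[A=15 B=20] open={R4}
Step 12: commit R4 -> on_hand[A=15 B=20] avail[A=15 B=20] open={}
Step 13: reserve R7 A 9 -> on_hand[A=15 B=20] avail[A=6 B=20] open={R7}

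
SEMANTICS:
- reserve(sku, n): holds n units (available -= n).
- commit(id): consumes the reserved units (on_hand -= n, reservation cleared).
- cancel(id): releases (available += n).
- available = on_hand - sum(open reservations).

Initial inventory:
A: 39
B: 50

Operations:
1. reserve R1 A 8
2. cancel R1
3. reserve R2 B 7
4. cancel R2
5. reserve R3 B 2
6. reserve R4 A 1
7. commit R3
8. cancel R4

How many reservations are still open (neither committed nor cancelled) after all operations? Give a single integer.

Answer: 0

Derivation:
Step 1: reserve R1 A 8 -> on_hand[A=39 B=50] avail[A=31 B=50] open={R1}
Step 2: cancel R1 -> on_hand[A=39 B=50] avail[A=39 B=50] open={}
Step 3: reserve R2 B 7 -> on_hand[A=39 B=50] avail[A=39 B=43] open={R2}
Step 4: cancel R2 -> on_hand[A=39 B=50] avail[A=39 B=50] open={}
Step 5: reserve R3 B 2 -> on_hand[A=39 B=50] avail[A=39 B=48] open={R3}
Step 6: reserve R4 A 1 -> on_hand[A=39 B=50] avail[A=38 B=48] open={R3,R4}
Step 7: commit R3 -> on_hand[A=39 B=48] avail[A=38 B=48] open={R4}
Step 8: cancel R4 -> on_hand[A=39 B=48] avail[A=39 B=48] open={}
Open reservations: [] -> 0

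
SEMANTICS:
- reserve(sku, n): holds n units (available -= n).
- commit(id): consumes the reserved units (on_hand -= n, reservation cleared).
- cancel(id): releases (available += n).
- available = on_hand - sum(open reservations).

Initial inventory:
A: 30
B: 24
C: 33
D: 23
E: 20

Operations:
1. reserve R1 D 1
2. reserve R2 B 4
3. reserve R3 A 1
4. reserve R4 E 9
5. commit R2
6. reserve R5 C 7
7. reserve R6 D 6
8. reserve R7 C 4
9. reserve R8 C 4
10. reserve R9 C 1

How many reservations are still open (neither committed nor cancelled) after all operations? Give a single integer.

Answer: 8

Derivation:
Step 1: reserve R1 D 1 -> on_hand[A=30 B=24 C=33 D=23 E=20] avail[A=30 B=24 C=33 D=22 E=20] open={R1}
Step 2: reserve R2 B 4 -> on_hand[A=30 B=24 C=33 D=23 E=20] avail[A=30 B=20 C=33 D=22 E=20] open={R1,R2}
Step 3: reserve R3 A 1 -> on_hand[A=30 B=24 C=33 D=23 E=20] avail[A=29 B=20 C=33 D=22 E=20] open={R1,R2,R3}
Step 4: reserve R4 E 9 -> on_hand[A=30 B=24 C=33 D=23 E=20] avail[A=29 B=20 C=33 D=22 E=11] open={R1,R2,R3,R4}
Step 5: commit R2 -> on_hand[A=30 B=20 C=33 D=23 E=20] avail[A=29 B=20 C=33 D=22 E=11] open={R1,R3,R4}
Step 6: reserve R5 C 7 -> on_hand[A=30 B=20 C=33 D=23 E=20] avail[A=29 B=20 C=26 D=22 E=11] open={R1,R3,R4,R5}
Step 7: reserve R6 D 6 -> on_hand[A=30 B=20 C=33 D=23 E=20] avail[A=29 B=20 C=26 D=16 E=11] open={R1,R3,R4,R5,R6}
Step 8: reserve R7 C 4 -> on_hand[A=30 B=20 C=33 D=23 E=20] avail[A=29 B=20 C=22 D=16 E=11] open={R1,R3,R4,R5,R6,R7}
Step 9: reserve R8 C 4 -> on_hand[A=30 B=20 C=33 D=23 E=20] avail[A=29 B=20 C=18 D=16 E=11] open={R1,R3,R4,R5,R6,R7,R8}
Step 10: reserve R9 C 1 -> on_hand[A=30 B=20 C=33 D=23 E=20] avail[A=29 B=20 C=17 D=16 E=11] open={R1,R3,R4,R5,R6,R7,R8,R9}
Open reservations: ['R1', 'R3', 'R4', 'R5', 'R6', 'R7', 'R8', 'R9'] -> 8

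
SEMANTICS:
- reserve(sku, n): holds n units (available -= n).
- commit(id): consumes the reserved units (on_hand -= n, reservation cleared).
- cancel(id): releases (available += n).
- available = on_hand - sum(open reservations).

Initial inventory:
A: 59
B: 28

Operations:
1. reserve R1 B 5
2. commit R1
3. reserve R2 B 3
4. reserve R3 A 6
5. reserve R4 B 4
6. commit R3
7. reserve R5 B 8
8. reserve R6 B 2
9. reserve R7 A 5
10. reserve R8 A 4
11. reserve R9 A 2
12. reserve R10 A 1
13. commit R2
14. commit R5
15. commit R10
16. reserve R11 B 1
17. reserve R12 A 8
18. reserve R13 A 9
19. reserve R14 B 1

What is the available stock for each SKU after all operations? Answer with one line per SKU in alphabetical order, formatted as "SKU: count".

Step 1: reserve R1 B 5 -> on_hand[A=59 B=28] avail[A=59 B=23] open={R1}
Step 2: commit R1 -> on_hand[A=59 B=23] avail[A=59 B=23] open={}
Step 3: reserve R2 B 3 -> on_hand[A=59 B=23] avail[A=59 B=20] open={R2}
Step 4: reserve R3 A 6 -> on_hand[A=59 B=23] avail[A=53 B=20] open={R2,R3}
Step 5: reserve R4 B 4 -> on_hand[A=59 B=23] avail[A=53 B=16] open={R2,R3,R4}
Step 6: commit R3 -> on_hand[A=53 B=23] avail[A=53 B=16] open={R2,R4}
Step 7: reserve R5 B 8 -> on_hand[A=53 B=23] avail[A=53 B=8] open={R2,R4,R5}
Step 8: reserve R6 B 2 -> on_hand[A=53 B=23] avail[A=53 B=6] open={R2,R4,R5,R6}
Step 9: reserve R7 A 5 -> on_hand[A=53 B=23] avail[A=48 B=6] open={R2,R4,R5,R6,R7}
Step 10: reserve R8 A 4 -> on_hand[A=53 B=23] avail[A=44 B=6] open={R2,R4,R5,R6,R7,R8}
Step 11: reserve R9 A 2 -> on_hand[A=53 B=23] avail[A=42 B=6] open={R2,R4,R5,R6,R7,R8,R9}
Step 12: reserve R10 A 1 -> on_hand[A=53 B=23] avail[A=41 B=6] open={R10,R2,R4,R5,R6,R7,R8,R9}
Step 13: commit R2 -> on_hand[A=53 B=20] avail[A=41 B=6] open={R10,R4,R5,R6,R7,R8,R9}
Step 14: commit R5 -> on_hand[A=53 B=12] avail[A=41 B=6] open={R10,R4,R6,R7,R8,R9}
Step 15: commit R10 -> on_hand[A=52 B=12] avail[A=41 B=6] open={R4,R6,R7,R8,R9}
Step 16: reserve R11 B 1 -> on_hand[A=52 B=12] avail[A=41 B=5] open={R11,R4,R6,R7,R8,R9}
Step 17: reserve R12 A 8 -> on_hand[A=52 B=12] avail[A=33 B=5] open={R11,R12,R4,R6,R7,R8,R9}
Step 18: reserve R13 A 9 -> on_hand[A=52 B=12] avail[A=24 B=5] open={R11,R12,R13,R4,R6,R7,R8,R9}
Step 19: reserve R14 B 1 -> on_hand[A=52 B=12] avail[A=24 B=4] open={R11,R12,R13,R14,R4,R6,R7,R8,R9}

Answer: A: 24
B: 4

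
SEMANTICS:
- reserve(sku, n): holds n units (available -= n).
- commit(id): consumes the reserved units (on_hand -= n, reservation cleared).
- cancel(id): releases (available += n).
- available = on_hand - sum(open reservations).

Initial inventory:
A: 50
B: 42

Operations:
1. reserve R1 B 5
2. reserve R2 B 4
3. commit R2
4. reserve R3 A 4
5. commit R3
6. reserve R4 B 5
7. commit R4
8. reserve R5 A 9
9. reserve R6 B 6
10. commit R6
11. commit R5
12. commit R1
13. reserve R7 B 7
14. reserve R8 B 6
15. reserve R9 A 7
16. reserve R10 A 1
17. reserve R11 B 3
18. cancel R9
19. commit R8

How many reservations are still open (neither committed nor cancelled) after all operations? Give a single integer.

Step 1: reserve R1 B 5 -> on_hand[A=50 B=42] avail[A=50 B=37] open={R1}
Step 2: reserve R2 B 4 -> on_hand[A=50 B=42] avail[A=50 B=33] open={R1,R2}
Step 3: commit R2 -> on_hand[A=50 B=38] avail[A=50 B=33] open={R1}
Step 4: reserve R3 A 4 -> on_hand[A=50 B=38] avail[A=46 B=33] open={R1,R3}
Step 5: commit R3 -> on_hand[A=46 B=38] avail[A=46 B=33] open={R1}
Step 6: reserve R4 B 5 -> on_hand[A=46 B=38] avail[A=46 B=28] open={R1,R4}
Step 7: commit R4 -> on_hand[A=46 B=33] avail[A=46 B=28] open={R1}
Step 8: reserve R5 A 9 -> on_hand[A=46 B=33] avail[A=37 B=28] open={R1,R5}
Step 9: reserve R6 B 6 -> on_hand[A=46 B=33] avail[A=37 B=22] open={R1,R5,R6}
Step 10: commit R6 -> on_hand[A=46 B=27] avail[A=37 B=22] open={R1,R5}
Step 11: commit R5 -> on_hand[A=37 B=27] avail[A=37 B=22] open={R1}
Step 12: commit R1 -> on_hand[A=37 B=22] avail[A=37 B=22] open={}
Step 13: reserve R7 B 7 -> on_hand[A=37 B=22] avail[A=37 B=15] open={R7}
Step 14: reserve R8 B 6 -> on_hand[A=37 B=22] avail[A=37 B=9] open={R7,R8}
Step 15: reserve R9 A 7 -> on_hand[A=37 B=22] avail[A=30 B=9] open={R7,R8,R9}
Step 16: reserve R10 A 1 -> on_hand[A=37 B=22] avail[A=29 B=9] open={R10,R7,R8,R9}
Step 17: reserve R11 B 3 -> on_hand[A=37 B=22] avail[A=29 B=6] open={R10,R11,R7,R8,R9}
Step 18: cancel R9 -> on_hand[A=37 B=22] avail[A=36 B=6] open={R10,R11,R7,R8}
Step 19: commit R8 -> on_hand[A=37 B=16] avail[A=36 B=6] open={R10,R11,R7}
Open reservations: ['R10', 'R11', 'R7'] -> 3

Answer: 3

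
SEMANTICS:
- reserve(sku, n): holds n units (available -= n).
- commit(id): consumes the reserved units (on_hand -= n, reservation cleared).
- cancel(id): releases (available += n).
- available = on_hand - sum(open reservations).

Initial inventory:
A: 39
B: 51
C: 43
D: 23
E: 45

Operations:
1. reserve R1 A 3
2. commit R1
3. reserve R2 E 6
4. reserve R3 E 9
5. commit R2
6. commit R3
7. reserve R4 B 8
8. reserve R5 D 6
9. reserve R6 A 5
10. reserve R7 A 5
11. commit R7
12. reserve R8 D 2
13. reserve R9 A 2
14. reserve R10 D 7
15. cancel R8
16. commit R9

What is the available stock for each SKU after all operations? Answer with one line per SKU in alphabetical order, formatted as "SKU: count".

Answer: A: 24
B: 43
C: 43
D: 10
E: 30

Derivation:
Step 1: reserve R1 A 3 -> on_hand[A=39 B=51 C=43 D=23 E=45] avail[A=36 B=51 C=43 D=23 E=45] open={R1}
Step 2: commit R1 -> on_hand[A=36 B=51 C=43 D=23 E=45] avail[A=36 B=51 C=43 D=23 E=45] open={}
Step 3: reserve R2 E 6 -> on_hand[A=36 B=51 C=43 D=23 E=45] avail[A=36 B=51 C=43 D=23 E=39] open={R2}
Step 4: reserve R3 E 9 -> on_hand[A=36 B=51 C=43 D=23 E=45] avail[A=36 B=51 C=43 D=23 E=30] open={R2,R3}
Step 5: commit R2 -> on_hand[A=36 B=51 C=43 D=23 E=39] avail[A=36 B=51 C=43 D=23 E=30] open={R3}
Step 6: commit R3 -> on_hand[A=36 B=51 C=43 D=23 E=30] avail[A=36 B=51 C=43 D=23 E=30] open={}
Step 7: reserve R4 B 8 -> on_hand[A=36 B=51 C=43 D=23 E=30] avail[A=36 B=43 C=43 D=23 E=30] open={R4}
Step 8: reserve R5 D 6 -> on_hand[A=36 B=51 C=43 D=23 E=30] avail[A=36 B=43 C=43 D=17 E=30] open={R4,R5}
Step 9: reserve R6 A 5 -> on_hand[A=36 B=51 C=43 D=23 E=30] avail[A=31 B=43 C=43 D=17 E=30] open={R4,R5,R6}
Step 10: reserve R7 A 5 -> on_hand[A=36 B=51 C=43 D=23 E=30] avail[A=26 B=43 C=43 D=17 E=30] open={R4,R5,R6,R7}
Step 11: commit R7 -> on_hand[A=31 B=51 C=43 D=23 E=30] avail[A=26 B=43 C=43 D=17 E=30] open={R4,R5,R6}
Step 12: reserve R8 D 2 -> on_hand[A=31 B=51 C=43 D=23 E=30] avail[A=26 B=43 C=43 D=15 E=30] open={R4,R5,R6,R8}
Step 13: reserve R9 A 2 -> on_hand[A=31 B=51 C=43 D=23 E=30] avail[A=24 B=43 C=43 D=15 E=30] open={R4,R5,R6,R8,R9}
Step 14: reserve R10 D 7 -> on_hand[A=31 B=51 C=43 D=23 E=30] avail[A=24 B=43 C=43 D=8 E=30] open={R10,R4,R5,R6,R8,R9}
Step 15: cancel R8 -> on_hand[A=31 B=51 C=43 D=23 E=30] avail[A=24 B=43 C=43 D=10 E=30] open={R10,R4,R5,R6,R9}
Step 16: commit R9 -> on_hand[A=29 B=51 C=43 D=23 E=30] avail[A=24 B=43 C=43 D=10 E=30] open={R10,R4,R5,R6}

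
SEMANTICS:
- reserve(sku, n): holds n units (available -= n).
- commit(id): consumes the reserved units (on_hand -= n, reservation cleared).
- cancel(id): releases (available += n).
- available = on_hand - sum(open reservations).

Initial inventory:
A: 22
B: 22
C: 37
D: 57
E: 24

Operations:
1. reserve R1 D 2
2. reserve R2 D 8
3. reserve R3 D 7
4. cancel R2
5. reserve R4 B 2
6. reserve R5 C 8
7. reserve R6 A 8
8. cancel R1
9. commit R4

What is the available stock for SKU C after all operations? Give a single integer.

Step 1: reserve R1 D 2 -> on_hand[A=22 B=22 C=37 D=57 E=24] avail[A=22 B=22 C=37 D=55 E=24] open={R1}
Step 2: reserve R2 D 8 -> on_hand[A=22 B=22 C=37 D=57 E=24] avail[A=22 B=22 C=37 D=47 E=24] open={R1,R2}
Step 3: reserve R3 D 7 -> on_hand[A=22 B=22 C=37 D=57 E=24] avail[A=22 B=22 C=37 D=40 E=24] open={R1,R2,R3}
Step 4: cancel R2 -> on_hand[A=22 B=22 C=37 D=57 E=24] avail[A=22 B=22 C=37 D=48 E=24] open={R1,R3}
Step 5: reserve R4 B 2 -> on_hand[A=22 B=22 C=37 D=57 E=24] avail[A=22 B=20 C=37 D=48 E=24] open={R1,R3,R4}
Step 6: reserve R5 C 8 -> on_hand[A=22 B=22 C=37 D=57 E=24] avail[A=22 B=20 C=29 D=48 E=24] open={R1,R3,R4,R5}
Step 7: reserve R6 A 8 -> on_hand[A=22 B=22 C=37 D=57 E=24] avail[A=14 B=20 C=29 D=48 E=24] open={R1,R3,R4,R5,R6}
Step 8: cancel R1 -> on_hand[A=22 B=22 C=37 D=57 E=24] avail[A=14 B=20 C=29 D=50 E=24] open={R3,R4,R5,R6}
Step 9: commit R4 -> on_hand[A=22 B=20 C=37 D=57 E=24] avail[A=14 B=20 C=29 D=50 E=24] open={R3,R5,R6}
Final available[C] = 29

Answer: 29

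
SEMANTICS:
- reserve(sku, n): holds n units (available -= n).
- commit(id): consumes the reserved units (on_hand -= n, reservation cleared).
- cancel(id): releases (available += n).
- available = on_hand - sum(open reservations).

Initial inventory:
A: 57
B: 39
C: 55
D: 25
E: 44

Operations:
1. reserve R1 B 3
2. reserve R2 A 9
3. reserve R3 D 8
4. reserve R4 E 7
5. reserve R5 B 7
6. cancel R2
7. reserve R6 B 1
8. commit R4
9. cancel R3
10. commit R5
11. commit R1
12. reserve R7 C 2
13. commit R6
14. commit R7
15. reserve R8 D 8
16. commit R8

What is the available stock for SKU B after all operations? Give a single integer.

Answer: 28

Derivation:
Step 1: reserve R1 B 3 -> on_hand[A=57 B=39 C=55 D=25 E=44] avail[A=57 B=36 C=55 D=25 E=44] open={R1}
Step 2: reserve R2 A 9 -> on_hand[A=57 B=39 C=55 D=25 E=44] avail[A=48 B=36 C=55 D=25 E=44] open={R1,R2}
Step 3: reserve R3 D 8 -> on_hand[A=57 B=39 C=55 D=25 E=44] avail[A=48 B=36 C=55 D=17 E=44] open={R1,R2,R3}
Step 4: reserve R4 E 7 -> on_hand[A=57 B=39 C=55 D=25 E=44] avail[A=48 B=36 C=55 D=17 E=37] open={R1,R2,R3,R4}
Step 5: reserve R5 B 7 -> on_hand[A=57 B=39 C=55 D=25 E=44] avail[A=48 B=29 C=55 D=17 E=37] open={R1,R2,R3,R4,R5}
Step 6: cancel R2 -> on_hand[A=57 B=39 C=55 D=25 E=44] avail[A=57 B=29 C=55 D=17 E=37] open={R1,R3,R4,R5}
Step 7: reserve R6 B 1 -> on_hand[A=57 B=39 C=55 D=25 E=44] avail[A=57 B=28 C=55 D=17 E=37] open={R1,R3,R4,R5,R6}
Step 8: commit R4 -> on_hand[A=57 B=39 C=55 D=25 E=37] avail[A=57 B=28 C=55 D=17 E=37] open={R1,R3,R5,R6}
Step 9: cancel R3 -> on_hand[A=57 B=39 C=55 D=25 E=37] avail[A=57 B=28 C=55 D=25 E=37] open={R1,R5,R6}
Step 10: commit R5 -> on_hand[A=57 B=32 C=55 D=25 E=37] avail[A=57 B=28 C=55 D=25 E=37] open={R1,R6}
Step 11: commit R1 -> on_hand[A=57 B=29 C=55 D=25 E=37] avail[A=57 B=28 C=55 D=25 E=37] open={R6}
Step 12: reserve R7 C 2 -> on_hand[A=57 B=29 C=55 D=25 E=37] avail[A=57 B=28 C=53 D=25 E=37] open={R6,R7}
Step 13: commit R6 -> on_hand[A=57 B=28 C=55 D=25 E=37] avail[A=57 B=28 C=53 D=25 E=37] open={R7}
Step 14: commit R7 -> on_hand[A=57 B=28 C=53 D=25 E=37] avail[A=57 B=28 C=53 D=25 E=37] open={}
Step 15: reserve R8 D 8 -> on_hand[A=57 B=28 C=53 D=25 E=37] avail[A=57 B=28 C=53 D=17 E=37] open={R8}
Step 16: commit R8 -> on_hand[A=57 B=28 C=53 D=17 E=37] avail[A=57 B=28 C=53 D=17 E=37] open={}
Final available[B] = 28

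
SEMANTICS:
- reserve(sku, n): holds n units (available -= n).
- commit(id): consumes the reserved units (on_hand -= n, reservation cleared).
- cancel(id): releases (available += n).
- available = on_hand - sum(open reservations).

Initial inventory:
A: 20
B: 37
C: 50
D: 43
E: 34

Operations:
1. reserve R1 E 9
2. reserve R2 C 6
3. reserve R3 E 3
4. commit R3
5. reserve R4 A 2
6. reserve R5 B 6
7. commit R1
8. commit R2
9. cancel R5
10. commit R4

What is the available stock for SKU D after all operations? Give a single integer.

Answer: 43

Derivation:
Step 1: reserve R1 E 9 -> on_hand[A=20 B=37 C=50 D=43 E=34] avail[A=20 B=37 C=50 D=43 E=25] open={R1}
Step 2: reserve R2 C 6 -> on_hand[A=20 B=37 C=50 D=43 E=34] avail[A=20 B=37 C=44 D=43 E=25] open={R1,R2}
Step 3: reserve R3 E 3 -> on_hand[A=20 B=37 C=50 D=43 E=34] avail[A=20 B=37 C=44 D=43 E=22] open={R1,R2,R3}
Step 4: commit R3 -> on_hand[A=20 B=37 C=50 D=43 E=31] avail[A=20 B=37 C=44 D=43 E=22] open={R1,R2}
Step 5: reserve R4 A 2 -> on_hand[A=20 B=37 C=50 D=43 E=31] avail[A=18 B=37 C=44 D=43 E=22] open={R1,R2,R4}
Step 6: reserve R5 B 6 -> on_hand[A=20 B=37 C=50 D=43 E=31] avail[A=18 B=31 C=44 D=43 E=22] open={R1,R2,R4,R5}
Step 7: commit R1 -> on_hand[A=20 B=37 C=50 D=43 E=22] avail[A=18 B=31 C=44 D=43 E=22] open={R2,R4,R5}
Step 8: commit R2 -> on_hand[A=20 B=37 C=44 D=43 E=22] avail[A=18 B=31 C=44 D=43 E=22] open={R4,R5}
Step 9: cancel R5 -> on_hand[A=20 B=37 C=44 D=43 E=22] avail[A=18 B=37 C=44 D=43 E=22] open={R4}
Step 10: commit R4 -> on_hand[A=18 B=37 C=44 D=43 E=22] avail[A=18 B=37 C=44 D=43 E=22] open={}
Final available[D] = 43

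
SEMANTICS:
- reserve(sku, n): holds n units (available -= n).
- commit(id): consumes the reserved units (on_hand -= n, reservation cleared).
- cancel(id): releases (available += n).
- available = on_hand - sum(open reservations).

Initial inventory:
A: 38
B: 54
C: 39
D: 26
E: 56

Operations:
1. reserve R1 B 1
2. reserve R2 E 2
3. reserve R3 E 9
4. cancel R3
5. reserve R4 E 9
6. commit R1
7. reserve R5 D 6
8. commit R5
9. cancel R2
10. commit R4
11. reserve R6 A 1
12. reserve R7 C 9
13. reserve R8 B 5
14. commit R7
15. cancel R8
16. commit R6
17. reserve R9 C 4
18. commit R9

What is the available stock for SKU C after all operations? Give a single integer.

Step 1: reserve R1 B 1 -> on_hand[A=38 B=54 C=39 D=26 E=56] avail[A=38 B=53 C=39 D=26 E=56] open={R1}
Step 2: reserve R2 E 2 -> on_hand[A=38 B=54 C=39 D=26 E=56] avail[A=38 B=53 C=39 D=26 E=54] open={R1,R2}
Step 3: reserve R3 E 9 -> on_hand[A=38 B=54 C=39 D=26 E=56] avail[A=38 B=53 C=39 D=26 E=45] open={R1,R2,R3}
Step 4: cancel R3 -> on_hand[A=38 B=54 C=39 D=26 E=56] avail[A=38 B=53 C=39 D=26 E=54] open={R1,R2}
Step 5: reserve R4 E 9 -> on_hand[A=38 B=54 C=39 D=26 E=56] avail[A=38 B=53 C=39 D=26 E=45] open={R1,R2,R4}
Step 6: commit R1 -> on_hand[A=38 B=53 C=39 D=26 E=56] avail[A=38 B=53 C=39 D=26 E=45] open={R2,R4}
Step 7: reserve R5 D 6 -> on_hand[A=38 B=53 C=39 D=26 E=56] avail[A=38 B=53 C=39 D=20 E=45] open={R2,R4,R5}
Step 8: commit R5 -> on_hand[A=38 B=53 C=39 D=20 E=56] avail[A=38 B=53 C=39 D=20 E=45] open={R2,R4}
Step 9: cancel R2 -> on_hand[A=38 B=53 C=39 D=20 E=56] avail[A=38 B=53 C=39 D=20 E=47] open={R4}
Step 10: commit R4 -> on_hand[A=38 B=53 C=39 D=20 E=47] avail[A=38 B=53 C=39 D=20 E=47] open={}
Step 11: reserve R6 A 1 -> on_hand[A=38 B=53 C=39 D=20 E=47] avail[A=37 B=53 C=39 D=20 E=47] open={R6}
Step 12: reserve R7 C 9 -> on_hand[A=38 B=53 C=39 D=20 E=47] avail[A=37 B=53 C=30 D=20 E=47] open={R6,R7}
Step 13: reserve R8 B 5 -> on_hand[A=38 B=53 C=39 D=20 E=47] avail[A=37 B=48 C=30 D=20 E=47] open={R6,R7,R8}
Step 14: commit R7 -> on_hand[A=38 B=53 C=30 D=20 E=47] avail[A=37 B=48 C=30 D=20 E=47] open={R6,R8}
Step 15: cancel R8 -> on_hand[A=38 B=53 C=30 D=20 E=47] avail[A=37 B=53 C=30 D=20 E=47] open={R6}
Step 16: commit R6 -> on_hand[A=37 B=53 C=30 D=20 E=47] avail[A=37 B=53 C=30 D=20 E=47] open={}
Step 17: reserve R9 C 4 -> on_hand[A=37 B=53 C=30 D=20 E=47] avail[A=37 B=53 C=26 D=20 E=47] open={R9}
Step 18: commit R9 -> on_hand[A=37 B=53 C=26 D=20 E=47] avail[A=37 B=53 C=26 D=20 E=47] open={}
Final available[C] = 26

Answer: 26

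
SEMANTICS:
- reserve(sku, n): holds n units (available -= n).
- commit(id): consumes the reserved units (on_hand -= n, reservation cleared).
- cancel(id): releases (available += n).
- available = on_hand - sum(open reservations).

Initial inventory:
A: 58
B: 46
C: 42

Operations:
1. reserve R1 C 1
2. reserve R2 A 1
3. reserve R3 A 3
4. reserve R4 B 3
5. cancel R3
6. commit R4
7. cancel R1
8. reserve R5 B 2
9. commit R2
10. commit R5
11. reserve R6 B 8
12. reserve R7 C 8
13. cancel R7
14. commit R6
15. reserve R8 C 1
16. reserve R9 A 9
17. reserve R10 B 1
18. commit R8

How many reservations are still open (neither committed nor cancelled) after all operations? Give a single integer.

Step 1: reserve R1 C 1 -> on_hand[A=58 B=46 C=42] avail[A=58 B=46 C=41] open={R1}
Step 2: reserve R2 A 1 -> on_hand[A=58 B=46 C=42] avail[A=57 B=46 C=41] open={R1,R2}
Step 3: reserve R3 A 3 -> on_hand[A=58 B=46 C=42] avail[A=54 B=46 C=41] open={R1,R2,R3}
Step 4: reserve R4 B 3 -> on_hand[A=58 B=46 C=42] avail[A=54 B=43 C=41] open={R1,R2,R3,R4}
Step 5: cancel R3 -> on_hand[A=58 B=46 C=42] avail[A=57 B=43 C=41] open={R1,R2,R4}
Step 6: commit R4 -> on_hand[A=58 B=43 C=42] avail[A=57 B=43 C=41] open={R1,R2}
Step 7: cancel R1 -> on_hand[A=58 B=43 C=42] avail[A=57 B=43 C=42] open={R2}
Step 8: reserve R5 B 2 -> on_hand[A=58 B=43 C=42] avail[A=57 B=41 C=42] open={R2,R5}
Step 9: commit R2 -> on_hand[A=57 B=43 C=42] avail[A=57 B=41 C=42] open={R5}
Step 10: commit R5 -> on_hand[A=57 B=41 C=42] avail[A=57 B=41 C=42] open={}
Step 11: reserve R6 B 8 -> on_hand[A=57 B=41 C=42] avail[A=57 B=33 C=42] open={R6}
Step 12: reserve R7 C 8 -> on_hand[A=57 B=41 C=42] avail[A=57 B=33 C=34] open={R6,R7}
Step 13: cancel R7 -> on_hand[A=57 B=41 C=42] avail[A=57 B=33 C=42] open={R6}
Step 14: commit R6 -> on_hand[A=57 B=33 C=42] avail[A=57 B=33 C=42] open={}
Step 15: reserve R8 C 1 -> on_hand[A=57 B=33 C=42] avail[A=57 B=33 C=41] open={R8}
Step 16: reserve R9 A 9 -> on_hand[A=57 B=33 C=42] avail[A=48 B=33 C=41] open={R8,R9}
Step 17: reserve R10 B 1 -> on_hand[A=57 B=33 C=42] avail[A=48 B=32 C=41] open={R10,R8,R9}
Step 18: commit R8 -> on_hand[A=57 B=33 C=41] avail[A=48 B=32 C=41] open={R10,R9}
Open reservations: ['R10', 'R9'] -> 2

Answer: 2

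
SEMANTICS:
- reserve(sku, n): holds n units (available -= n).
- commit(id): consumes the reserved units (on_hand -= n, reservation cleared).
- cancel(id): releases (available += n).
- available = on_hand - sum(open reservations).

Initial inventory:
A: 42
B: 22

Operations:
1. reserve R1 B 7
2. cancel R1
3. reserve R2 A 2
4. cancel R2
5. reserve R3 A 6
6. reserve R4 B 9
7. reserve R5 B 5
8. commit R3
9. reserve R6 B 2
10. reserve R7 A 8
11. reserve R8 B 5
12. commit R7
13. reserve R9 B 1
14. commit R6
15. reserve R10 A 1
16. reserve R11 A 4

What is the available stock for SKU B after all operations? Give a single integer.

Answer: 0

Derivation:
Step 1: reserve R1 B 7 -> on_hand[A=42 B=22] avail[A=42 B=15] open={R1}
Step 2: cancel R1 -> on_hand[A=42 B=22] avail[A=42 B=22] open={}
Step 3: reserve R2 A 2 -> on_hand[A=42 B=22] avail[A=40 B=22] open={R2}
Step 4: cancel R2 -> on_hand[A=42 B=22] avail[A=42 B=22] open={}
Step 5: reserve R3 A 6 -> on_hand[A=42 B=22] avail[A=36 B=22] open={R3}
Step 6: reserve R4 B 9 -> on_hand[A=42 B=22] avail[A=36 B=13] open={R3,R4}
Step 7: reserve R5 B 5 -> on_hand[A=42 B=22] avail[A=36 B=8] open={R3,R4,R5}
Step 8: commit R3 -> on_hand[A=36 B=22] avail[A=36 B=8] open={R4,R5}
Step 9: reserve R6 B 2 -> on_hand[A=36 B=22] avail[A=36 B=6] open={R4,R5,R6}
Step 10: reserve R7 A 8 -> on_hand[A=36 B=22] avail[A=28 B=6] open={R4,R5,R6,R7}
Step 11: reserve R8 B 5 -> on_hand[A=36 B=22] avail[A=28 B=1] open={R4,R5,R6,R7,R8}
Step 12: commit R7 -> on_hand[A=28 B=22] avail[A=28 B=1] open={R4,R5,R6,R8}
Step 13: reserve R9 B 1 -> on_hand[A=28 B=22] avail[A=28 B=0] open={R4,R5,R6,R8,R9}
Step 14: commit R6 -> on_hand[A=28 B=20] avail[A=28 B=0] open={R4,R5,R8,R9}
Step 15: reserve R10 A 1 -> on_hand[A=28 B=20] avail[A=27 B=0] open={R10,R4,R5,R8,R9}
Step 16: reserve R11 A 4 -> on_hand[A=28 B=20] avail[A=23 B=0] open={R10,R11,R4,R5,R8,R9}
Final available[B] = 0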